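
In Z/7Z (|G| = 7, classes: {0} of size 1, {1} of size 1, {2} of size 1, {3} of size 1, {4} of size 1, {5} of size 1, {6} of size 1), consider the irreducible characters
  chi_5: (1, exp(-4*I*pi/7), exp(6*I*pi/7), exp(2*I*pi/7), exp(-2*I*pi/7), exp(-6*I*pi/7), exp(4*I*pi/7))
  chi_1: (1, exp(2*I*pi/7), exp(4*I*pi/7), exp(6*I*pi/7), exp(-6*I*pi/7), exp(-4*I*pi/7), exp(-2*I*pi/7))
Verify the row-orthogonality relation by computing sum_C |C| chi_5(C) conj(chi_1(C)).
Sum = 0; so <chi_5, chi_1> = 0 (distinct irreducibles are orthogonal).

Proof sketch: Compute term by term over conjugacy classes (|C| * chi_5(C) * conj(chi_1(C))):
  1*(1)*conj(1) + 1*(exp(-4*I*pi/7))*conj(exp(2*I*pi/7)) + 1*(exp(6*I*pi/7))*conj(exp(4*I*pi/7)) + 1*(exp(2*I*pi/7))*conj(exp(6*I*pi/7)) + 1*(exp(-2*I*pi/7))*conj(exp(-6*I*pi/7)) + 1*(exp(-6*I*pi/7))*conj(exp(-4*I*pi/7)) + 1*(exp(4*I*pi/7))*conj(exp(-2*I*pi/7))
  = (1) + (exp(-6*I*pi/7)) + (exp(2*I*pi/7)) + (exp(-4*I*pi/7)) + (exp(4*I*pi/7)) + (exp(-2*I*pi/7)) + (exp(6*I*pi/7))
  = 0.
(Exp terms are combined using exp(i*s)*conj(exp(i*t)) = exp(i*(s-t)), and sums of them are collapsed using the identity that for every m > 1 the m distinct m-th roots of unity sum to 0, e.g. 1 + exp(2*I*pi/3) + exp(-2*I*pi/3) = 0.)
Dividing by |G| = 7 gives 0/7 = 0, matching the row-orthogonality relation <chi_5, chi_1> = [chi_5 = chi_1].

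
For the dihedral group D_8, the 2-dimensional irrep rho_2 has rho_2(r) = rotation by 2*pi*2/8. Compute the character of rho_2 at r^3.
chi_{rho_2}(r^3) = 2*cos(2*pi*2*3/8) = 0

Why: rho_2(r^3) is rotation by angle 2*pi*2*3/8, whose trace is 2*cos(2*pi*2*3/8) = 0.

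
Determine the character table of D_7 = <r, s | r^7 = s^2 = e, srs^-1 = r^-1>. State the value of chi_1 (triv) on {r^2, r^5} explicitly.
Conjugacy classes: {e} of size 1, {r^1, r^6} of size 2, {r^2, r^5} of size 2, {r^3, r^4} of size 2, {s, sr, ..., sr^6} of size 7.
Character table:
  irrep \ class              {e} (size 1)  {r^1, r^6} (size 2)  {r^2, r^5} (size 2)  {r^3, r^4} (size 2)  {s, sr, ..., sr^6} (size 7)
  chi_1 (triv)               1             1                    1                    1                    1                          
  chi_2 (sign: r->1, s->-1)  1             1                    1                    1                    -1                         
  chi_3 (2d, j=1)            2             2*cos(2*pi/7)        -2*cos(3*pi/7)       -2*cos(pi/7)         0                          
  chi_4 (2d, j=2)            2             -2*cos(3*pi/7)       -2*cos(pi/7)         2*cos(2*pi/7)        0                          
  chi_5 (2d, j=3)            2             -2*cos(pi/7)         2*cos(2*pi/7)        -2*cos(3*pi/7)       0                          

Spot check: chi_1 (triv) on {r^2, r^5} = 1.

Explanation: D_7 has order 2*7 = 14 with 5 conjugacy classes, hence 5 irreducibles. Sum of squared dims 1 + 1 + 4 + 4 + 4 = 14 = |G|. Linear characters come from the abelianisation; the 2-dimensional irreps have character r^k -> 2*cos(2*pi*j*k/7), reflections -> 0.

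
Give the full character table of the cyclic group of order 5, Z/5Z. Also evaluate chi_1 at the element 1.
Character table of Z/5Z (irreps indexed chi_0,...,chi_4 with chi_k(m) = zeta_5^(k*m), zeta_5 = exp(2*pi*i/5)):
  irrep \ class  {0} (size 1)  {1} (size 1)    {2} (size 1)    {3} (size 1)    {4} (size 1)  
  chi_0          1             1               1               1               1             
  chi_1          1             exp(2*I*pi/5)   exp(4*I*pi/5)   exp(-4*I*pi/5)  exp(-2*I*pi/5)
  chi_2          1             exp(4*I*pi/5)   exp(-2*I*pi/5)  exp(2*I*pi/5)   exp(-4*I*pi/5)
  chi_3          1             exp(-4*I*pi/5)  exp(2*I*pi/5)   exp(-2*I*pi/5)  exp(4*I*pi/5) 
  chi_4          1             exp(-2*I*pi/5)  exp(-4*I*pi/5)  exp(4*I*pi/5)   exp(2*I*pi/5) 

Spot check: chi_1(1) = zeta_5^(1*1) = zeta_5^1 = exp(2*I*pi/5).

Working: Z/5Z is abelian, so all 5 irreducible complex representations are 1-dimensional. They are given by chi_k(m) = zeta_5^(k*m) for k = 0,...,4. Row orthogonality: sum_m chi_k(m) conj(chi_l(m)) = 5 * [k = l].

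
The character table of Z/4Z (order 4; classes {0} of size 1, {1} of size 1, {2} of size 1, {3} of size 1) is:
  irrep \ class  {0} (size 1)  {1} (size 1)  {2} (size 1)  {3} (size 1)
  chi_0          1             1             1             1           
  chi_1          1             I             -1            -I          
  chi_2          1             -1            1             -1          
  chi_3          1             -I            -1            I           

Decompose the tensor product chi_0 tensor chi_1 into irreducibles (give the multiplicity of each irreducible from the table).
chi_0 tensor chi_1 = chi_1 (all other irreducibles have multiplicity 0).

Argument: The character of a tensor product is the pointwise product (chi_0 * chi_1)(C) = chi_0(C) * chi_1(C):
  {0}: (1)*(1), {1}: (1)*(I), {2}: (1)*(-1), {3}: (1)*(-I)
so (chi_0 * chi_1) takes values
  {0} -> 1, {1} -> I, {2} -> -1, {3} -> -I.
Now take the inner product of this character with each irreducible chi from the table, <chi_0*chi_1, chi> = (1/4) sum_C |C| (chi_0*chi_1)(C) conj(chi(C)):
  <chi_0*chi_1, chi_0> = (1/4)[1*(1)*conj(1) + 1*(I)*conj(1) + 1*(-1)*conj(1) + 1*(-I)*conj(1)]
      = (1/4)[(1) + (I) + (-1) + (-I)] = 0/4 = 0
  <chi_0*chi_1, chi_1> = (1/4)[1*(1)*conj(1) + 1*(I)*conj(I) + 1*(-1)*conj(-1) + 1*(-I)*conj(-I)]
      = (1/4)[(1) + (1) + (1) + (1)] = 4/4 = 1
  <chi_0*chi_1, chi_2> = (1/4)[1*(1)*conj(1) + 1*(I)*conj(-1) + 1*(-1)*conj(1) + 1*(-I)*conj(-1)]
      = (1/4)[(1) + (-I) + (-1) + (I)] = 0/4 = 0
  <chi_0*chi_1, chi_3> = (1/4)[1*(1)*conj(1) + 1*(I)*conj(-I) + 1*(-1)*conj(-1) + 1*(-I)*conj(I)]
      = (1/4)[(1) + (-1) + (1) + (-1)] = 0/4 = 0
(Exp terms are combined using exp(i*s)*conj(exp(i*t)) = exp(i*(s-t)), and sums of them are collapsed using the identity that for every m > 1 the m distinct m-th roots of unity sum to 0, e.g. 1 + exp(2*I*pi/3) + exp(-2*I*pi/3) = 0.)
Hence the multiplicities are chi_1: 1. Dimension check: dim(chi_0)*dim(chi_1) = 1*1 = 1 and sum (mult * dim) = 1*1 = 1.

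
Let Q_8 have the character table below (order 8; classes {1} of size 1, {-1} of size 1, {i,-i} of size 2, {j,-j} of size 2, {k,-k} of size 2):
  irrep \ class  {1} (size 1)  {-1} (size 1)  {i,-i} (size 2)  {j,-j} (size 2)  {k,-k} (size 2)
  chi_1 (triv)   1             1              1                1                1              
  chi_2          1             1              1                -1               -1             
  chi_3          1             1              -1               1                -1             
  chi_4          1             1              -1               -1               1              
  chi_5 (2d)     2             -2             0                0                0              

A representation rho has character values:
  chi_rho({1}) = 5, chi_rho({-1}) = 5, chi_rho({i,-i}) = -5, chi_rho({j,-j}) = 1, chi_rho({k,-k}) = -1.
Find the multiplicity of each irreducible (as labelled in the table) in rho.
Multiplicities: chi_1: 0, chi_2: 0, chi_3: 3, chi_4: 2, chi_5: 0.

Justification: Use <chi_rho, chi> = (1/|G|) sum_C |C| * chi_rho(C) * conj(chi(C)) with |G| = 8 for each irreducible chi in the table:
  <chi_rho, chi_1> = (1/8)[1*(5)*conj(1) + 1*(5)*conj(1) + 2*(-5)*conj(1) + 2*(1)*conj(1) + 2*(-1)*conj(1)]
      = (1/8)[(5) + (5) + (-10) + (2) + (-2)] = 0/8 = 0
  <chi_rho, chi_2> = (1/8)[1*(5)*conj(1) + 1*(5)*conj(1) + 2*(-5)*conj(1) + 2*(1)*conj(-1) + 2*(-1)*conj(-1)]
      = (1/8)[(5) + (5) + (-10) + (-2) + (2)] = 0/8 = 0
  <chi_rho, chi_3> = (1/8)[1*(5)*conj(1) + 1*(5)*conj(1) + 2*(-5)*conj(-1) + 2*(1)*conj(1) + 2*(-1)*conj(-1)]
      = (1/8)[(5) + (5) + (10) + (2) + (2)] = 24/8 = 3
  <chi_rho, chi_4> = (1/8)[1*(5)*conj(1) + 1*(5)*conj(1) + 2*(-5)*conj(-1) + 2*(1)*conj(-1) + 2*(-1)*conj(1)]
      = (1/8)[(5) + (5) + (10) + (-2) + (-2)] = 16/8 = 2
  <chi_rho, chi_5> = (1/8)[1*(5)*conj(2) + 1*(5)*conj(-2) + 2*(-5)*conj(0) + 2*(1)*conj(0) + 2*(-1)*conj(0)]
      = (1/8)[(10) + (-10) + (0) + (0) + (0)] = 0/8 = 0
Dimension check: dim(rho) = sum (mult * dim) = 0*1 + 0*1 + 3*1 + 2*1 + 0*2 = 5 = chi_rho(e) = 5.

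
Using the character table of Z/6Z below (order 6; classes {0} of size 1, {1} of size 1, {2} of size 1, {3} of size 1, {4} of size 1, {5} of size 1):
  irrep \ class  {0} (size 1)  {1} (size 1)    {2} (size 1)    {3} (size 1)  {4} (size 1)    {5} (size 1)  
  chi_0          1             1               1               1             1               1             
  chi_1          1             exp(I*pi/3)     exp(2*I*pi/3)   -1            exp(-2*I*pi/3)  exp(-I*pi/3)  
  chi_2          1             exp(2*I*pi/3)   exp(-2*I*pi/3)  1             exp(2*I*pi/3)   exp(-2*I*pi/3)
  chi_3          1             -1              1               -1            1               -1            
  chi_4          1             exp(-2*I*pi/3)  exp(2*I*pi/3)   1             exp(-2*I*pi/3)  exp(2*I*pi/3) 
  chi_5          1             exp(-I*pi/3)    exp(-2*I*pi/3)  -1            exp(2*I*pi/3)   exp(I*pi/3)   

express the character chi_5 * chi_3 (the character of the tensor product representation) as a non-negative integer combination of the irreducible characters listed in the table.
chi_5 tensor chi_3 = chi_2 (all other irreducibles have multiplicity 0).

The character of a tensor product is the pointwise product (chi_5 * chi_3)(C) = chi_5(C) * chi_3(C):
  {0}: (1)*(1), {1}: (exp(-I*pi/3))*(-1), {2}: (exp(-2*I*pi/3))*(1), {3}: (-1)*(-1), {4}: (exp(2*I*pi/3))*(1), {5}: (exp(I*pi/3))*(-1)
so (chi_5 * chi_3) takes values
  {0} -> 1, {1} -> -exp(-I*pi/3), {2} -> exp(-2*I*pi/3), {3} -> 1, {4} -> exp(2*I*pi/3), {5} -> -exp(I*pi/3).
Now take the inner product of this character with each irreducible chi from the table, <chi_5*chi_3, chi> = (1/6) sum_C |C| (chi_5*chi_3)(C) conj(chi(C)):
  <chi_5*chi_3, chi_0> = (1/6)[1*(1)*conj(1) + 1*(-exp(-I*pi/3))*conj(1) + 1*(exp(-2*I*pi/3))*conj(1) + 1*(1)*conj(1) + 1*(exp(2*I*pi/3))*conj(1) + 1*(-exp(I*pi/3))*conj(1)]
      = (1/6)[(1) + (-exp(-I*pi/3)) + (exp(-2*I*pi/3)) + (1) + (exp(2*I*pi/3)) + (-exp(I*pi/3))] = 0/6 = 0
  <chi_5*chi_3, chi_1> = (1/6)[1*(1)*conj(1) + 1*(-exp(-I*pi/3))*conj(exp(I*pi/3)) + 1*(exp(-2*I*pi/3))*conj(exp(2*I*pi/3)) + 1*(1)*conj(-1) + 1*(exp(2*I*pi/3))*conj(exp(-2*I*pi/3)) + 1*(-exp(I*pi/3))*conj(exp(-I*pi/3))]
      = (1/6)[(1) + (-exp(-2*I*pi/3)) + (exp(2*I*pi/3)) + (-1) + (exp(-2*I*pi/3)) + (-exp(2*I*pi/3))] = 0/6 = 0
  <chi_5*chi_3, chi_2> = (1/6)[1*(1)*conj(1) + 1*(-exp(-I*pi/3))*conj(exp(2*I*pi/3)) + 1*(exp(-2*I*pi/3))*conj(exp(-2*I*pi/3)) + 1*(1)*conj(1) + 1*(exp(2*I*pi/3))*conj(exp(2*I*pi/3)) + 1*(-exp(I*pi/3))*conj(exp(-2*I*pi/3))]
      = (1/6)[(1) + (1) + (1) + (1) + (1) + (1)] = 6/6 = 1
  <chi_5*chi_3, chi_3> = (1/6)[1*(1)*conj(1) + 1*(-exp(-I*pi/3))*conj(-1) + 1*(exp(-2*I*pi/3))*conj(1) + 1*(1)*conj(-1) + 1*(exp(2*I*pi/3))*conj(1) + 1*(-exp(I*pi/3))*conj(-1)]
      = (1/6)[(1) + (exp(-I*pi/3)) + (exp(-2*I*pi/3)) + (-1) + (exp(2*I*pi/3)) + (exp(I*pi/3))] = 0/6 = 0
  <chi_5*chi_3, chi_4> = (1/6)[1*(1)*conj(1) + 1*(-exp(-I*pi/3))*conj(exp(-2*I*pi/3)) + 1*(exp(-2*I*pi/3))*conj(exp(2*I*pi/3)) + 1*(1)*conj(1) + 1*(exp(2*I*pi/3))*conj(exp(-2*I*pi/3)) + 1*(-exp(I*pi/3))*conj(exp(2*I*pi/3))]
      = (1/6)[(1) + (-exp(I*pi/3)) + (exp(2*I*pi/3)) + (1) + (exp(-2*I*pi/3)) + (-exp(-I*pi/3))] = 0/6 = 0
  <chi_5*chi_3, chi_5> = (1/6)[1*(1)*conj(1) + 1*(-exp(-I*pi/3))*conj(exp(-I*pi/3)) + 1*(exp(-2*I*pi/3))*conj(exp(-2*I*pi/3)) + 1*(1)*conj(-1) + 1*(exp(2*I*pi/3))*conj(exp(2*I*pi/3)) + 1*(-exp(I*pi/3))*conj(exp(I*pi/3))]
      = (1/6)[(1) + (-1) + (1) + (-1) + (1) + (-1)] = 0/6 = 0
(Exp terms are combined using exp(i*s)*conj(exp(i*t)) = exp(i*(s-t)), and sums of them are collapsed using the identity that for every m > 1 the m distinct m-th roots of unity sum to 0, e.g. 1 + exp(2*I*pi/3) + exp(-2*I*pi/3) = 0.)
Hence the multiplicities are chi_2: 1. Dimension check: dim(chi_5)*dim(chi_3) = 1*1 = 1 and sum (mult * dim) = 1*1 = 1.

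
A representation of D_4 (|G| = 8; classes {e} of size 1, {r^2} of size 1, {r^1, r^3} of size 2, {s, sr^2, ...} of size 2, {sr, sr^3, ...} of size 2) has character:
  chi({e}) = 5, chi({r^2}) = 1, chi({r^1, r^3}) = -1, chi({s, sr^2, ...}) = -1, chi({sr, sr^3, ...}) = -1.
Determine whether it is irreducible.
Not irreducible (reducible): <chi, chi> = 4 > 1.

Proof sketch: <chi, chi> = (1/|G|) sum_C |C| * |chi(C)|^2 = (1/8)[1*|5|^2 + 1*|1|^2 + 2*|-1|^2 + 2*|-1|^2 + 2*|-1|^2]
  = (1/8)[(25) + (1) + (2) + (2) + (2)] = 32/8 = 4.
A character is irreducible iff <chi, chi> = 1, so this representation is reducible.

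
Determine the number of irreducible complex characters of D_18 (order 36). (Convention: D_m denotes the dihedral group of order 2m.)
12

Explanation: The number of irreducible complex representations of a finite group equals its number of conjugacy classes. D_18 has 12 conjugacy classes (n/2 + 3 for n even), so D_18 (order 36) has exactly 12 irreducible complex representations.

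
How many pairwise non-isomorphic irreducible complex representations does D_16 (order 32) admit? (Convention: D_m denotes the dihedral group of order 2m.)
11

Working: The number of irreducible complex representations of a finite group equals its number of conjugacy classes. D_16 has 11 conjugacy classes (n/2 + 3 for n even), so D_16 (order 32) has exactly 11 irreducible complex representations.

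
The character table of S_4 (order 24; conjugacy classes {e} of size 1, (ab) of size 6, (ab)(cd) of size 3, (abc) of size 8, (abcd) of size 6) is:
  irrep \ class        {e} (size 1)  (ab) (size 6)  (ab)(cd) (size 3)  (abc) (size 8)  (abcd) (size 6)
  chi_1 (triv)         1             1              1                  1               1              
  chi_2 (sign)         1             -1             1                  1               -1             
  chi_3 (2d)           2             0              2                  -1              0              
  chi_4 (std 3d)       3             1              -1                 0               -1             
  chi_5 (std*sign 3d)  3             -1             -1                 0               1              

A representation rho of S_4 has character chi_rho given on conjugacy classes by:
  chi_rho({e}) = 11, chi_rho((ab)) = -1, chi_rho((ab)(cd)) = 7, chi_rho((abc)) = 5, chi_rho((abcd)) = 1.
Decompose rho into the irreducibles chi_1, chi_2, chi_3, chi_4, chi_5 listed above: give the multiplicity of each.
Multiplicities: chi_1: 3, chi_2: 3, chi_3: 1, chi_4: 0, chi_5: 1.

Use <chi_rho, chi> = (1/|G|) sum_C |C| * chi_rho(C) * conj(chi(C)) with |G| = 24 for each irreducible chi in the table:
  <chi_rho, chi_1> = (1/24)[1*(11)*conj(1) + 6*(-1)*conj(1) + 3*(7)*conj(1) + 8*(5)*conj(1) + 6*(1)*conj(1)]
      = (1/24)[(11) + (-6) + (21) + (40) + (6)] = 72/24 = 3
  <chi_rho, chi_2> = (1/24)[1*(11)*conj(1) + 6*(-1)*conj(-1) + 3*(7)*conj(1) + 8*(5)*conj(1) + 6*(1)*conj(-1)]
      = (1/24)[(11) + (6) + (21) + (40) + (-6)] = 72/24 = 3
  <chi_rho, chi_3> = (1/24)[1*(11)*conj(2) + 6*(-1)*conj(0) + 3*(7)*conj(2) + 8*(5)*conj(-1) + 6*(1)*conj(0)]
      = (1/24)[(22) + (0) + (42) + (-40) + (0)] = 24/24 = 1
  <chi_rho, chi_4> = (1/24)[1*(11)*conj(3) + 6*(-1)*conj(1) + 3*(7)*conj(-1) + 8*(5)*conj(0) + 6*(1)*conj(-1)]
      = (1/24)[(33) + (-6) + (-21) + (0) + (-6)] = 0/24 = 0
  <chi_rho, chi_5> = (1/24)[1*(11)*conj(3) + 6*(-1)*conj(-1) + 3*(7)*conj(-1) + 8*(5)*conj(0) + 6*(1)*conj(1)]
      = (1/24)[(33) + (6) + (-21) + (0) + (6)] = 24/24 = 1
Dimension check: dim(rho) = sum (mult * dim) = 3*1 + 3*1 + 1*2 + 0*3 + 1*3 = 11 = chi_rho(e) = 11.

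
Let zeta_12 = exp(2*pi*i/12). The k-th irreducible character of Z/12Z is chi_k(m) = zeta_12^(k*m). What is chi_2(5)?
chi_2(5) = zeta_12^10 = exp(-I*pi/3)

Justification: chi_2(5) = zeta_12^(2*5) = zeta_12^10. Since zeta_12^12 = 1, this equals zeta_12^10 = exp(2*pi*i*10/12) = exp(-I*pi/3).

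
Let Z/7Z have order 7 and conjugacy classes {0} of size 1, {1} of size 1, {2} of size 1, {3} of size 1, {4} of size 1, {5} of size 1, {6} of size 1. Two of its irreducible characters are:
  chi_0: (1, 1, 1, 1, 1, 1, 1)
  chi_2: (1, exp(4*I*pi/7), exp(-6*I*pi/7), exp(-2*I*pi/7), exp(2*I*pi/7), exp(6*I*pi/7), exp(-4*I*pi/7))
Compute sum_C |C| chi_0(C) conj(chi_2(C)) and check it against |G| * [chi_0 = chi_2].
Sum = 0; so <chi_0, chi_2> = 0 (distinct irreducibles are orthogonal).

Proof sketch: Compute term by term over conjugacy classes (|C| * chi_0(C) * conj(chi_2(C))):
  1*(1)*conj(1) + 1*(1)*conj(exp(4*I*pi/7)) + 1*(1)*conj(exp(-6*I*pi/7)) + 1*(1)*conj(exp(-2*I*pi/7)) + 1*(1)*conj(exp(2*I*pi/7)) + 1*(1)*conj(exp(6*I*pi/7)) + 1*(1)*conj(exp(-4*I*pi/7))
  = (1) + (exp(-4*I*pi/7)) + (exp(6*I*pi/7)) + (exp(2*I*pi/7)) + (exp(-2*I*pi/7)) + (exp(-6*I*pi/7)) + (exp(4*I*pi/7))
  = 0.
(Exp terms are combined using exp(i*s)*conj(exp(i*t)) = exp(i*(s-t)), and sums of them are collapsed using the identity that for every m > 1 the m distinct m-th roots of unity sum to 0, e.g. 1 + exp(2*I*pi/3) + exp(-2*I*pi/3) = 0.)
Dividing by |G| = 7 gives 0/7 = 0, matching the row-orthogonality relation <chi_0, chi_2> = [chi_0 = chi_2].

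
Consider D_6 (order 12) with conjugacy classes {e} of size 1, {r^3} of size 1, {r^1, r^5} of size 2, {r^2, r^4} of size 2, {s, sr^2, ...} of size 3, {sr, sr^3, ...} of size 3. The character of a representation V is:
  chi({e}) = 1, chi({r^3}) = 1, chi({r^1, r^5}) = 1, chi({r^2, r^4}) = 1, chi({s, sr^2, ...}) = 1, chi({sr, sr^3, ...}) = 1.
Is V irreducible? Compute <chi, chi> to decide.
Irreducible: <chi, chi> = 1.

Solution. <chi, chi> = (1/|G|) sum_C |C| * |chi(C)|^2 = (1/12)[1*|1|^2 + 1*|1|^2 + 2*|1|^2 + 2*|1|^2 + 3*|1|^2 + 3*|1|^2]
  = (1/12)[(1) + (1) + (2) + (2) + (3) + (3)] = 12/12 = 1.
A character is irreducible iff <chi, chi> = 1, so this representation is irreducible.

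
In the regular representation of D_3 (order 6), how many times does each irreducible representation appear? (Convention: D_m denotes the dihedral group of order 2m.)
Each irreducible V_i of dimension d_i appears with multiplicity d_i, i.e. rho_reg = (direct sum over all irreducibles V_i) d_i V_i. The irreducible dimensions for D_3 are 1, 1, 2: 2 irreducibles of dimension 1, each with multiplicity 1; 1 irreducible of dimension 2, with multiplicity 2. Total dimension 2*1*1 + 1*2*2 = 6 = |G|.

Working: General theorem: in the regular representation of a finite group G, each irreducible appears with multiplicity equal to its dimension. Check: dim(rho_reg) = sum d_i^2 = 1 + 1 + 4 = 6 = |G|.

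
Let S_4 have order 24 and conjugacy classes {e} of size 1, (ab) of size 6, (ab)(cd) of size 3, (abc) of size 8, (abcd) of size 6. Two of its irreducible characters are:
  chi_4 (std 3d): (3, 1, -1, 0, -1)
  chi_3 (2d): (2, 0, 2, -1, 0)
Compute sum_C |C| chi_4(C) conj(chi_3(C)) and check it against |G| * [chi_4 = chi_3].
Sum = 0; so <chi_4, chi_3> = 0 (distinct irreducibles are orthogonal).

Compute term by term over conjugacy classes (|C| * chi_4(C) * conj(chi_3(C))):
  1*(3)*conj(2) + 6*(1)*conj(0) + 3*(-1)*conj(2) + 8*(0)*conj(-1) + 6*(-1)*conj(0)
  = (6) + (0) + (-6) + (0) + (0)
  = 0.
Dividing by |G| = 24 gives 0/24 = 0, matching the row-orthogonality relation <chi_4, chi_3> = [chi_4 = chi_3].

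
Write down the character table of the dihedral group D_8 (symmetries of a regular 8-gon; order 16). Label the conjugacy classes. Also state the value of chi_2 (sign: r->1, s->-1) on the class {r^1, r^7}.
Conjugacy classes: {e} of size 1, {r^4} of size 1, {r^1, r^7} of size 2, {r^2, r^6} of size 2, {r^3, r^5} of size 2, {s, sr^2, ...} of size 4, {sr, sr^3, ...} of size 4.
Character table:
  irrep \ class              {e} (size 1)  {r^4} (size 1)  {r^1, r^7} (size 2)  {r^2, r^6} (size 2)  {r^3, r^5} (size 2)  {s, sr^2, ...} (size 4)  {sr, sr^3, ...} (size 4)
  chi_1 (triv)               1             1               1                    1                    1                    1                        1                       
  chi_2 (sign: r->1, s->-1)  1             1               1                    1                    1                    -1                       -1                      
  chi_3 (r->-1, s->1)        1             1               -1                   1                    -1                   1                        -1                      
  chi_4 (r->-1, s->-1)       1             1               -1                   1                    -1                   -1                       1                       
  chi_5 (2d, j=1)            2             -2              sqrt(2)              0                    -sqrt(2)             0                        0                       
  chi_6 (2d, j=2)            2             2               0                    -2                   0                    0                        0                       
  chi_7 (2d, j=3)            2             -2              -sqrt(2)             0                    sqrt(2)              0                        0                       

Spot check: chi_2 (sign: r->1, s->-1) on {r^1, r^7} = 1.

Derivation: D_8 has order 2*8 = 16 with 7 conjugacy classes, hence 7 irreducibles. Sum of squared dims 1 + 1 + 1 + 1 + 4 + 4 + 4 = 16 = |G|. Linear characters come from the abelianisation; the 2-dimensional irreps have character r^k -> 2*cos(2*pi*j*k/8), reflections -> 0.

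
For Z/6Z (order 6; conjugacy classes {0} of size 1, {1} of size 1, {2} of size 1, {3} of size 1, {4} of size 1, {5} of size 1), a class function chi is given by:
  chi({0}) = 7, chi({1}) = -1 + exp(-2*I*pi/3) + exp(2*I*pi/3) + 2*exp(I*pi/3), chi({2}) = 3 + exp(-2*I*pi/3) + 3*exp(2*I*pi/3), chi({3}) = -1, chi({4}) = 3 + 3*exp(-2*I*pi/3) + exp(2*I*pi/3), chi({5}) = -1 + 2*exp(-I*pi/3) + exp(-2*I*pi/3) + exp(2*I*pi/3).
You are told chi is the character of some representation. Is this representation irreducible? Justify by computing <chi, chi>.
Not irreducible (reducible): <chi, chi> = 11 > 1.

Explanation: <chi, chi> = (1/|G|) sum_C |C| * |chi(C)|^2 = (1/6)[1*|7|^2 + 1*|-1 + exp(-2*I*pi/3) + exp(2*I*pi/3) + 2*exp(I*pi/3)|^2 + 1*|3 + exp(-2*I*pi/3) + 3*exp(2*I*pi/3)|^2 + 1*|-1|^2 + 1*|3 + 3*exp(-2*I*pi/3) + exp(2*I*pi/3)|^2 + 1*|-1 + 2*exp(-I*pi/3) + exp(-2*I*pi/3) + exp(2*I*pi/3)|^2]
  = (1/6)[(49) + (4) + (4) + (1) + (4) + (4)] = 66/6 = 11.
(Exp terms are combined using exp(i*s)*conj(exp(i*t)) = exp(i*(s-t)), and sums of them are collapsed using the identity that for every m > 1 the m distinct m-th roots of unity sum to 0, e.g. 1 + exp(2*I*pi/3) + exp(-2*I*pi/3) = 0.)
A character is irreducible iff <chi, chi> = 1, so this representation is reducible.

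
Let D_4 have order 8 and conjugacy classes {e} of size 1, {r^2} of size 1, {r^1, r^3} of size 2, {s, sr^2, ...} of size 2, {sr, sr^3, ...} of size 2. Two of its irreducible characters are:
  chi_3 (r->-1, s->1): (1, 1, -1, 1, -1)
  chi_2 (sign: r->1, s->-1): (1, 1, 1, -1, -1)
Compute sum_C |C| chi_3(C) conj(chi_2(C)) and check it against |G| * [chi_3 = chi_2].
Sum = 0; so <chi_3, chi_2> = 0 (distinct irreducibles are orthogonal).

Details: Compute term by term over conjugacy classes (|C| * chi_3(C) * conj(chi_2(C))):
  1*(1)*conj(1) + 1*(1)*conj(1) + 2*(-1)*conj(1) + 2*(1)*conj(-1) + 2*(-1)*conj(-1)
  = (1) + (1) + (-2) + (-2) + (2)
  = 0.
Dividing by |G| = 8 gives 0/8 = 0, matching the row-orthogonality relation <chi_3, chi_2> = [chi_3 = chi_2].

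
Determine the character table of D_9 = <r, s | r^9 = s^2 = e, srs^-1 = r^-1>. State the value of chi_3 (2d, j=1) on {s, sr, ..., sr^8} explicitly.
Conjugacy classes: {e} of size 1, {r^1, r^8} of size 2, {r^2, r^7} of size 2, {r^3, r^6} of size 2, {r^4, r^5} of size 2, {s, sr, ..., sr^8} of size 9.
Character table:
  irrep \ class              {e} (size 1)  {r^1, r^8} (size 2)  {r^2, r^7} (size 2)  {r^3, r^6} (size 2)  {r^4, r^5} (size 2)  {s, sr, ..., sr^8} (size 9)
  chi_1 (triv)               1             1                    1                    1                    1                    1                          
  chi_2 (sign: r->1, s->-1)  1             1                    1                    1                    1                    -1                         
  chi_3 (2d, j=1)            2             2*cos(2*pi/9)        2*cos(4*pi/9)        -1                   -2*cos(pi/9)         0                          
  chi_4 (2d, j=2)            2             2*cos(4*pi/9)        -2*cos(pi/9)         -1                   2*cos(2*pi/9)        0                          
  chi_5 (2d, j=3)            2             -1                   -1                   2                    -1                   0                          
  chi_6 (2d, j=4)            2             -2*cos(pi/9)         2*cos(2*pi/9)        -1                   2*cos(4*pi/9)        0                          

Spot check: chi_3 (2d, j=1) on {s, sr, ..., sr^8} = 0.

Derivation: D_9 has order 2*9 = 18 with 6 conjugacy classes, hence 6 irreducibles. Sum of squared dims 1 + 1 + 4 + 4 + 4 + 4 = 18 = |G|. Linear characters come from the abelianisation; the 2-dimensional irreps have character r^k -> 2*cos(2*pi*j*k/9), reflections -> 0.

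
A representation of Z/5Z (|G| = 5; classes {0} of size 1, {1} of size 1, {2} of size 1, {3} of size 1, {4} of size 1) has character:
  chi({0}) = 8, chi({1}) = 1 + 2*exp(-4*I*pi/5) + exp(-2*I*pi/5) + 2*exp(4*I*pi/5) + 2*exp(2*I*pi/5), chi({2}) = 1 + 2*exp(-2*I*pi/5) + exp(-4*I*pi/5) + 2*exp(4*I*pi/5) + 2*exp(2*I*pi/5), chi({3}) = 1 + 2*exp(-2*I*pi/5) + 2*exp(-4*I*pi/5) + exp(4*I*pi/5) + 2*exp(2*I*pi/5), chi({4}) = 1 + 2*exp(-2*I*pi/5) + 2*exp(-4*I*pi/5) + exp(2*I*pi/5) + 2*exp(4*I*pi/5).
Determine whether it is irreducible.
Not irreducible (reducible): <chi, chi> = 14 > 1.

Explanation: <chi, chi> = (1/|G|) sum_C |C| * |chi(C)|^2 = (1/5)[1*|8|^2 + 1*|1 + 2*exp(-4*I*pi/5) + exp(-2*I*pi/5) + 2*exp(4*I*pi/5) + 2*exp(2*I*pi/5)|^2 + 1*|1 + 2*exp(-2*I*pi/5) + exp(-4*I*pi/5) + 2*exp(4*I*pi/5) + 2*exp(2*I*pi/5)|^2 + 1*|1 + 2*exp(-2*I*pi/5) + 2*exp(-4*I*pi/5) + exp(4*I*pi/5) + 2*exp(2*I*pi/5)|^2 + 1*|1 + 2*exp(-2*I*pi/5) + 2*exp(-4*I*pi/5) + exp(2*I*pi/5) + 2*exp(4*I*pi/5)|^2]
  = (1/5)[(64) + (14 + 13*exp(-2*I*pi/5) + 12*exp(-4*I*pi/5) + 12*exp(4*I*pi/5) + 13*exp(2*I*pi/5)) + (14 + 12*exp(-2*I*pi/5) + 13*exp(-4*I*pi/5) + 13*exp(4*I*pi/5) + 12*exp(2*I*pi/5)) + (14 + 12*exp(-2*I*pi/5) + 13*exp(-4*I*pi/5) + 13*exp(4*I*pi/5) + 12*exp(2*I*pi/5)) + (14 + 13*exp(-2*I*pi/5) + 12*exp(-4*I*pi/5) + 12*exp(4*I*pi/5) + 13*exp(2*I*pi/5))] = 70/5 = 14.
(Exp terms are combined using exp(i*s)*conj(exp(i*t)) = exp(i*(s-t)), and sums of them are collapsed using the identity that for every m > 1 the m distinct m-th roots of unity sum to 0, e.g. 1 + exp(2*I*pi/3) + exp(-2*I*pi/3) = 0.)
A character is irreducible iff <chi, chi> = 1, so this representation is reducible.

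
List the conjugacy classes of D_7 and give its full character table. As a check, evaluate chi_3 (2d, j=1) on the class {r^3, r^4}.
Conjugacy classes: {e} of size 1, {r^1, r^6} of size 2, {r^2, r^5} of size 2, {r^3, r^4} of size 2, {s, sr, ..., sr^6} of size 7.
Character table:
  irrep \ class              {e} (size 1)  {r^1, r^6} (size 2)  {r^2, r^5} (size 2)  {r^3, r^4} (size 2)  {s, sr, ..., sr^6} (size 7)
  chi_1 (triv)               1             1                    1                    1                    1                          
  chi_2 (sign: r->1, s->-1)  1             1                    1                    1                    -1                         
  chi_3 (2d, j=1)            2             2*cos(2*pi/7)        -2*cos(3*pi/7)       -2*cos(pi/7)         0                          
  chi_4 (2d, j=2)            2             -2*cos(3*pi/7)       -2*cos(pi/7)         2*cos(2*pi/7)        0                          
  chi_5 (2d, j=3)            2             -2*cos(pi/7)         2*cos(2*pi/7)        -2*cos(3*pi/7)       0                          

Spot check: chi_3 (2d, j=1) on {r^3, r^4} = -2*cos(pi/7).

Proof sketch: D_7 has order 2*7 = 14 with 5 conjugacy classes, hence 5 irreducibles. Sum of squared dims 1 + 1 + 4 + 4 + 4 = 14 = |G|. Linear characters come from the abelianisation; the 2-dimensional irreps have character r^k -> 2*cos(2*pi*j*k/7), reflections -> 0.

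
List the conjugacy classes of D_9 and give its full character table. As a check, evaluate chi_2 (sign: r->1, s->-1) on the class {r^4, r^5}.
Conjugacy classes: {e} of size 1, {r^1, r^8} of size 2, {r^2, r^7} of size 2, {r^3, r^6} of size 2, {r^4, r^5} of size 2, {s, sr, ..., sr^8} of size 9.
Character table:
  irrep \ class              {e} (size 1)  {r^1, r^8} (size 2)  {r^2, r^7} (size 2)  {r^3, r^6} (size 2)  {r^4, r^5} (size 2)  {s, sr, ..., sr^8} (size 9)
  chi_1 (triv)               1             1                    1                    1                    1                    1                          
  chi_2 (sign: r->1, s->-1)  1             1                    1                    1                    1                    -1                         
  chi_3 (2d, j=1)            2             2*cos(2*pi/9)        2*cos(4*pi/9)        -1                   -2*cos(pi/9)         0                          
  chi_4 (2d, j=2)            2             2*cos(4*pi/9)        -2*cos(pi/9)         -1                   2*cos(2*pi/9)        0                          
  chi_5 (2d, j=3)            2             -1                   -1                   2                    -1                   0                          
  chi_6 (2d, j=4)            2             -2*cos(pi/9)         2*cos(2*pi/9)        -1                   2*cos(4*pi/9)        0                          

Spot check: chi_2 (sign: r->1, s->-1) on {r^4, r^5} = 1.

Why: D_9 has order 2*9 = 18 with 6 conjugacy classes, hence 6 irreducibles. Sum of squared dims 1 + 1 + 4 + 4 + 4 + 4 = 18 = |G|. Linear characters come from the abelianisation; the 2-dimensional irreps have character r^k -> 2*cos(2*pi*j*k/9), reflections -> 0.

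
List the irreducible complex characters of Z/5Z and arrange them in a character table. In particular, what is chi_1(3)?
Character table of Z/5Z (irreps indexed chi_0,...,chi_4 with chi_k(m) = zeta_5^(k*m), zeta_5 = exp(2*pi*i/5)):
  irrep \ class  {0} (size 1)  {1} (size 1)    {2} (size 1)    {3} (size 1)    {4} (size 1)  
  chi_0          1             1               1               1               1             
  chi_1          1             exp(2*I*pi/5)   exp(4*I*pi/5)   exp(-4*I*pi/5)  exp(-2*I*pi/5)
  chi_2          1             exp(4*I*pi/5)   exp(-2*I*pi/5)  exp(2*I*pi/5)   exp(-4*I*pi/5)
  chi_3          1             exp(-4*I*pi/5)  exp(2*I*pi/5)   exp(-2*I*pi/5)  exp(4*I*pi/5) 
  chi_4          1             exp(-2*I*pi/5)  exp(-4*I*pi/5)  exp(4*I*pi/5)   exp(2*I*pi/5) 

Spot check: chi_1(3) = zeta_5^(1*3) = zeta_5^3 = exp(-4*I*pi/5).

Justification: Z/5Z is abelian, so all 5 irreducible complex representations are 1-dimensional. They are given by chi_k(m) = zeta_5^(k*m) for k = 0,...,4. Row orthogonality: sum_m chi_k(m) conj(chi_l(m)) = 5 * [k = l].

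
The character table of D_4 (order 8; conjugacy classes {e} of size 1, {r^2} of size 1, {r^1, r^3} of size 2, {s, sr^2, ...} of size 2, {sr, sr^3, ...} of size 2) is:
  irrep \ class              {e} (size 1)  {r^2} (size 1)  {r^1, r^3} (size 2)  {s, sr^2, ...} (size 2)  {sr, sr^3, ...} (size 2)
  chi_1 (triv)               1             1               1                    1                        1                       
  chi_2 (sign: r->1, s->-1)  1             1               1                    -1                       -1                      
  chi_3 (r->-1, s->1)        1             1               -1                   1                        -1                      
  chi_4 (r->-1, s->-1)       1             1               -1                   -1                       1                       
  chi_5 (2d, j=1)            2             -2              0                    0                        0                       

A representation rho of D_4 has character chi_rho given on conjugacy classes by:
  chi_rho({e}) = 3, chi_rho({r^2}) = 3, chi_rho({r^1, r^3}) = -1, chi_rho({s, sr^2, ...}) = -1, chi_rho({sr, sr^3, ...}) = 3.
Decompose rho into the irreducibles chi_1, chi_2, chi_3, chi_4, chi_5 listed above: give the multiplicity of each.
Multiplicities: chi_1: 1, chi_2: 0, chi_3: 0, chi_4: 2, chi_5: 0.

Argument: Use <chi_rho, chi> = (1/|G|) sum_C |C| * chi_rho(C) * conj(chi(C)) with |G| = 8 for each irreducible chi in the table:
  <chi_rho, chi_1> = (1/8)[1*(3)*conj(1) + 1*(3)*conj(1) + 2*(-1)*conj(1) + 2*(-1)*conj(1) + 2*(3)*conj(1)]
      = (1/8)[(3) + (3) + (-2) + (-2) + (6)] = 8/8 = 1
  <chi_rho, chi_2> = (1/8)[1*(3)*conj(1) + 1*(3)*conj(1) + 2*(-1)*conj(1) + 2*(-1)*conj(-1) + 2*(3)*conj(-1)]
      = (1/8)[(3) + (3) + (-2) + (2) + (-6)] = 0/8 = 0
  <chi_rho, chi_3> = (1/8)[1*(3)*conj(1) + 1*(3)*conj(1) + 2*(-1)*conj(-1) + 2*(-1)*conj(1) + 2*(3)*conj(-1)]
      = (1/8)[(3) + (3) + (2) + (-2) + (-6)] = 0/8 = 0
  <chi_rho, chi_4> = (1/8)[1*(3)*conj(1) + 1*(3)*conj(1) + 2*(-1)*conj(-1) + 2*(-1)*conj(-1) + 2*(3)*conj(1)]
      = (1/8)[(3) + (3) + (2) + (2) + (6)] = 16/8 = 2
  <chi_rho, chi_5> = (1/8)[1*(3)*conj(2) + 1*(3)*conj(-2) + 2*(-1)*conj(0) + 2*(-1)*conj(0) + 2*(3)*conj(0)]
      = (1/8)[(6) + (-6) + (0) + (0) + (0)] = 0/8 = 0
Dimension check: dim(rho) = sum (mult * dim) = 1*1 + 0*1 + 0*1 + 2*1 + 0*2 = 3 = chi_rho(e) = 3.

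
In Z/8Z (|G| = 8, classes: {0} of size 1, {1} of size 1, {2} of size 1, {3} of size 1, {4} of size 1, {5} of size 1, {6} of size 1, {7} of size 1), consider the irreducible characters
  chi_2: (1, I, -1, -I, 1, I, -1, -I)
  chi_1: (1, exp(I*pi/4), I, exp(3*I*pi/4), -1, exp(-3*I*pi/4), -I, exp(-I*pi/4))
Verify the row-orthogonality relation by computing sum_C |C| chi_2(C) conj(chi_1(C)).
Sum = 0; so <chi_2, chi_1> = 0 (distinct irreducibles are orthogonal).

Working: Compute term by term over conjugacy classes (|C| * chi_2(C) * conj(chi_1(C))):
  1*(1)*conj(1) + 1*(I)*conj(exp(I*pi/4)) + 1*(-1)*conj(I) + 1*(-I)*conj(exp(3*I*pi/4)) + 1*(1)*conj(-1) + 1*(I)*conj(exp(-3*I*pi/4)) + 1*(-1)*conj(-I) + 1*(-I)*conj(exp(-I*pi/4))
  = (1) + (exp(I*pi/4)) + (I) + (-exp(-I*pi/4)) + (-1) + (exp(-3*I*pi/4)) + (-I) + (-exp(3*I*pi/4))
  = 0.
(Exp terms are combined using exp(i*s)*conj(exp(i*t)) = exp(i*(s-t)), and sums of them are collapsed using the identity that for every m > 1 the m distinct m-th roots of unity sum to 0, e.g. 1 + exp(2*I*pi/3) + exp(-2*I*pi/3) = 0.)
Dividing by |G| = 8 gives 0/8 = 0, matching the row-orthogonality relation <chi_2, chi_1> = [chi_2 = chi_1].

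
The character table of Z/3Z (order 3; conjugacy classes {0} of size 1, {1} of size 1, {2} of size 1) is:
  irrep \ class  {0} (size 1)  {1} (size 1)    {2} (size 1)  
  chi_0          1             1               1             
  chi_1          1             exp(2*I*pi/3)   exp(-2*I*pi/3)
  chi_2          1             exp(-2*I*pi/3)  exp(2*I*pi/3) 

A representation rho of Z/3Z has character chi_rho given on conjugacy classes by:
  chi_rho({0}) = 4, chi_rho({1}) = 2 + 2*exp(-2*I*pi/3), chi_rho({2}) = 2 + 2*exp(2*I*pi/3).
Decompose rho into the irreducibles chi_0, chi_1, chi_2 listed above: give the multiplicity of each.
Multiplicities: chi_0: 2, chi_1: 0, chi_2: 2.

Solution. Use <chi_rho, chi> = (1/|G|) sum_C |C| * chi_rho(C) * conj(chi(C)) with |G| = 3 for each irreducible chi in the table:
  <chi_rho, chi_0> = (1/3)[1*(4)*conj(1) + 1*(2 + 2*exp(-2*I*pi/3))*conj(1) + 1*(2 + 2*exp(2*I*pi/3))*conj(1)]
      = (1/3)[(4) + (2 + 2*exp(-2*I*pi/3)) + (2 + 2*exp(2*I*pi/3))] = 6/3 = 2
  <chi_rho, chi_1> = (1/3)[1*(4)*conj(1) + 1*(2 + 2*exp(-2*I*pi/3))*conj(exp(2*I*pi/3)) + 1*(2 + 2*exp(2*I*pi/3))*conj(exp(-2*I*pi/3))]
      = (1/3)[(4) + (-2) + (-2)] = 0/3 = 0
  <chi_rho, chi_2> = (1/3)[1*(4)*conj(1) + 1*(2 + 2*exp(-2*I*pi/3))*conj(exp(-2*I*pi/3)) + 1*(2 + 2*exp(2*I*pi/3))*conj(exp(2*I*pi/3))]
      = (1/3)[(4) + (2 + 2*exp(2*I*pi/3)) + (2 + 2*exp(-2*I*pi/3))] = 6/3 = 2
(Exp terms are combined using exp(i*s)*conj(exp(i*t)) = exp(i*(s-t)), and sums of them are collapsed using the identity that for every m > 1 the m distinct m-th roots of unity sum to 0, e.g. 1 + exp(2*I*pi/3) + exp(-2*I*pi/3) = 0.)
Dimension check: dim(rho) = sum (mult * dim) = 2*1 + 0*1 + 2*1 = 4 = chi_rho(e) = 4.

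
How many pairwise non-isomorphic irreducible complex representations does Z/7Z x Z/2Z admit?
14

Solution. The number of irreducible complex representations of a finite group equals its number of conjugacy classes. Z/7Z x Z/2Z is abelian of order 14, so every element is its own conjugacy class: 14 classes, so Z/7Z x Z/2Z (order 14) has exactly 14 irreducible complex representations.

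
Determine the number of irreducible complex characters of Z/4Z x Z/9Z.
36

The number of irreducible complex representations of a finite group equals its number of conjugacy classes. Z/4Z x Z/9Z is abelian of order 36, so every element is its own conjugacy class: 36 classes, so Z/4Z x Z/9Z (order 36) has exactly 36 irreducible complex representations.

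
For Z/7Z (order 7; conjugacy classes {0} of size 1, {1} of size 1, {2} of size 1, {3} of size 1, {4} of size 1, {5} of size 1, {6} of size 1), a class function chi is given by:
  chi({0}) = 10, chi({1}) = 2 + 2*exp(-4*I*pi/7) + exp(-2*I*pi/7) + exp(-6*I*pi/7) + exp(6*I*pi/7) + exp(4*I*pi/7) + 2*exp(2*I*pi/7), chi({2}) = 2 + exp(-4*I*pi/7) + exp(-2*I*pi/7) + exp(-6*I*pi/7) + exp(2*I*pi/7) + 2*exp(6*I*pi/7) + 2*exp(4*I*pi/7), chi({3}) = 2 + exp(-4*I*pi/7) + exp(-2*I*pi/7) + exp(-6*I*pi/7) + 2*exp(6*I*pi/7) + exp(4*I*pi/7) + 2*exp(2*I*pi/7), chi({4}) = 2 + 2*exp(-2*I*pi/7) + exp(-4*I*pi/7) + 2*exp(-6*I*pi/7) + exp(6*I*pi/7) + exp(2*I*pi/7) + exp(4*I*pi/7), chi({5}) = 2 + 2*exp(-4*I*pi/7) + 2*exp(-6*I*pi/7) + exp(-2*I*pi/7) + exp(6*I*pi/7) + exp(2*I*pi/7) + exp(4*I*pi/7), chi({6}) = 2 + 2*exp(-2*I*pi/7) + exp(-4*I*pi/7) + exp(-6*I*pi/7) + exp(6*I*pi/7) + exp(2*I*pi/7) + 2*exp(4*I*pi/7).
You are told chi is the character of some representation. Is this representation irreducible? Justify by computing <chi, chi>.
Not irreducible (reducible): <chi, chi> = 16 > 1.

Why: <chi, chi> = (1/|G|) sum_C |C| * |chi(C)|^2 = (1/7)[1*|10|^2 + 1*|2 + 2*exp(-4*I*pi/7) + exp(-2*I*pi/7) + exp(-6*I*pi/7) + exp(6*I*pi/7) + exp(4*I*pi/7) + 2*exp(2*I*pi/7)|^2 + 1*|2 + exp(-4*I*pi/7) + exp(-2*I*pi/7) + exp(-6*I*pi/7) + exp(2*I*pi/7) + 2*exp(6*I*pi/7) + 2*exp(4*I*pi/7)|^2 + 1*|2 + exp(-4*I*pi/7) + exp(-2*I*pi/7) + exp(-6*I*pi/7) + 2*exp(6*I*pi/7) + exp(4*I*pi/7) + 2*exp(2*I*pi/7)|^2 + 1*|2 + 2*exp(-2*I*pi/7) + exp(-4*I*pi/7) + 2*exp(-6*I*pi/7) + exp(6*I*pi/7) + exp(2*I*pi/7) + exp(4*I*pi/7)|^2 + 1*|2 + 2*exp(-4*I*pi/7) + 2*exp(-6*I*pi/7) + exp(-2*I*pi/7) + exp(6*I*pi/7) + exp(2*I*pi/7) + exp(4*I*pi/7)|^2 + 1*|2 + 2*exp(-2*I*pi/7) + exp(-4*I*pi/7) + exp(-6*I*pi/7) + exp(6*I*pi/7) + exp(2*I*pi/7) + 2*exp(4*I*pi/7)|^2]
  = (1/7)[(100) + (2) + (2) + (2) + (2) + (2) + (2)] = 112/7 = 16.
(Exp terms are combined using exp(i*s)*conj(exp(i*t)) = exp(i*(s-t)), and sums of them are collapsed using the identity that for every m > 1 the m distinct m-th roots of unity sum to 0, e.g. 1 + exp(2*I*pi/3) + exp(-2*I*pi/3) = 0.)
A character is irreducible iff <chi, chi> = 1, so this representation is reducible.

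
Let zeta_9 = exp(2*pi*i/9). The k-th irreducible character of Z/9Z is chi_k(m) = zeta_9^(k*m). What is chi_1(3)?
chi_1(3) = zeta_9^3 = exp(2*I*pi/3)

Details: chi_1(3) = zeta_9^(1*3) = zeta_9^3. Since zeta_9^9 = 1, this equals zeta_9^3 = exp(2*pi*i*3/9) = exp(2*I*pi/3).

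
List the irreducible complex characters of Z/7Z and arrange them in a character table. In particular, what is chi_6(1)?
Character table of Z/7Z (irreps indexed chi_0,...,chi_6 with chi_k(m) = zeta_7^(k*m), zeta_7 = exp(2*pi*i/7)):
  irrep \ class  {0} (size 1)  {1} (size 1)    {2} (size 1)    {3} (size 1)    {4} (size 1)    {5} (size 1)    {6} (size 1)  
  chi_0          1             1               1               1               1               1               1             
  chi_1          1             exp(2*I*pi/7)   exp(4*I*pi/7)   exp(6*I*pi/7)   exp(-6*I*pi/7)  exp(-4*I*pi/7)  exp(-2*I*pi/7)
  chi_2          1             exp(4*I*pi/7)   exp(-6*I*pi/7)  exp(-2*I*pi/7)  exp(2*I*pi/7)   exp(6*I*pi/7)   exp(-4*I*pi/7)
  chi_3          1             exp(6*I*pi/7)   exp(-2*I*pi/7)  exp(4*I*pi/7)   exp(-4*I*pi/7)  exp(2*I*pi/7)   exp(-6*I*pi/7)
  chi_4          1             exp(-6*I*pi/7)  exp(2*I*pi/7)   exp(-4*I*pi/7)  exp(4*I*pi/7)   exp(-2*I*pi/7)  exp(6*I*pi/7) 
  chi_5          1             exp(-4*I*pi/7)  exp(6*I*pi/7)   exp(2*I*pi/7)   exp(-2*I*pi/7)  exp(-6*I*pi/7)  exp(4*I*pi/7) 
  chi_6          1             exp(-2*I*pi/7)  exp(-4*I*pi/7)  exp(-6*I*pi/7)  exp(6*I*pi/7)   exp(4*I*pi/7)   exp(2*I*pi/7) 

Spot check: chi_6(1) = zeta_7^(6*1) = zeta_7^6 = exp(-2*I*pi/7).

Z/7Z is abelian, so all 7 irreducible complex representations are 1-dimensional. They are given by chi_k(m) = zeta_7^(k*m) for k = 0,...,6. Row orthogonality: sum_m chi_k(m) conj(chi_l(m)) = 7 * [k = l].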